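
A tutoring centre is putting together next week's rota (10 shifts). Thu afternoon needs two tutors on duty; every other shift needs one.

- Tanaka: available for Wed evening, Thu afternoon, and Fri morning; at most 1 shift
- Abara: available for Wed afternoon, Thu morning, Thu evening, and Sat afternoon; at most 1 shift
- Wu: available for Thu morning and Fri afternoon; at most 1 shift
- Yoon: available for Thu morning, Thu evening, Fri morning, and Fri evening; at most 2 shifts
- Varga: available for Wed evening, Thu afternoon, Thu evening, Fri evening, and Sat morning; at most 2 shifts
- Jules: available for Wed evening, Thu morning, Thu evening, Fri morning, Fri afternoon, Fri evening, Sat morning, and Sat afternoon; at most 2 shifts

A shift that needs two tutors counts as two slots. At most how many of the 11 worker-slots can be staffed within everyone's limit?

Total capacity across all tutors is 1+1+1+2+2+2 = 9, and 11 slots are needed, so at most 9 can be filled.
An assignment achieving 9: Wed afternoon→Abara, Wed evening→Jules, Thu afternoon→Tanaka+Varga, Fri morning→Yoon, Fri afternoon→Wu, Fri evening→Yoon, Sat morning→Varga, Sat afternoon→Jules.
Loads: Tanaka 1/1, Abara 1/1, Wu 1/1, Yoon 2/2, Varga 2/2, Jules 2/2.

9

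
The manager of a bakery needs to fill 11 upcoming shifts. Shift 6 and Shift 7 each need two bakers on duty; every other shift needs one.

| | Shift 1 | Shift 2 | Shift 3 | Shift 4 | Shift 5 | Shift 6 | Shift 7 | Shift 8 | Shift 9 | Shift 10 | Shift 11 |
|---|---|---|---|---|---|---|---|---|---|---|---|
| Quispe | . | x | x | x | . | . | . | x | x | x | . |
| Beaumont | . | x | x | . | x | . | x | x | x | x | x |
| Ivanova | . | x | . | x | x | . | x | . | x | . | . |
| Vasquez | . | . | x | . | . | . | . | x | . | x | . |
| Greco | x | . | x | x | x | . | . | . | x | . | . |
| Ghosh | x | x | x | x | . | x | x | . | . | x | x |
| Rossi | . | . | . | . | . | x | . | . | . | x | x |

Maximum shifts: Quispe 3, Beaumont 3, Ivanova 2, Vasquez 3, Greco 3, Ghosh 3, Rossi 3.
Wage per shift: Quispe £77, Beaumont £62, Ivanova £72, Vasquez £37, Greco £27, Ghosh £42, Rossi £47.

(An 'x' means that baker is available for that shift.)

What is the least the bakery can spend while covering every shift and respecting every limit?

Shift 6 can only be covered by Ghosh and Rossi, so that assignment is forced.
Picking the cheapest available baker for each shift independently would cost £486, but that ignores the shift limits.
An optimal schedule: Shift 1→Greco, Shift 2→Ghosh, Shift 3→Vasquez, Shift 4→Greco, Shift 5→Greco, Shift 6→Ghosh+Rossi, Shift 7→Ghosh+Beaumont, Shift 8→Vasquez, Shift 9→Beaumont, Shift 10→Vasquez, Shift 11→Rossi.
Total: 27 + 42 + 37 + 27 + 27 + 42 + 47 + 42 + 62 + 37 + 62 + 37 + 47 = £536.

£536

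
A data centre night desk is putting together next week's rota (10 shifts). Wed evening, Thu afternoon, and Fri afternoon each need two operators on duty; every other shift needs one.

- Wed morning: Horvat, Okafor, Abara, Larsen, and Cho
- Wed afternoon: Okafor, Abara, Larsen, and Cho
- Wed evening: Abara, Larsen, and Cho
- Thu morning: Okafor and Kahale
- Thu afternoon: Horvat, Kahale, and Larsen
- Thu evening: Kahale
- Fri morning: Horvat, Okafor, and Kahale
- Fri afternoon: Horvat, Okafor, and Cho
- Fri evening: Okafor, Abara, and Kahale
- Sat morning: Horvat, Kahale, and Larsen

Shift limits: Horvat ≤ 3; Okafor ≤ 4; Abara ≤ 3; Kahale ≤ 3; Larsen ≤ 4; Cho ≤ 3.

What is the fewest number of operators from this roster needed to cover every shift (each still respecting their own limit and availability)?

13 slots to fill and no one can take more than 4, so at least ⌈13/4⌉ = 4 operators are needed.
Horvat, Kahale, Larsen, and Cho alone can cover everything: Wed morning→Cho, Wed afternoon→Larsen, Wed evening→Larsen+Cho, Thu morning→Kahale, Thu afternoon→Horvat+Larsen, Thu evening→Kahale, Fri morning→Horvat, Fri afternoon→Horvat+Cho, Fri evening→Kahale, Sat morning→Larsen.

4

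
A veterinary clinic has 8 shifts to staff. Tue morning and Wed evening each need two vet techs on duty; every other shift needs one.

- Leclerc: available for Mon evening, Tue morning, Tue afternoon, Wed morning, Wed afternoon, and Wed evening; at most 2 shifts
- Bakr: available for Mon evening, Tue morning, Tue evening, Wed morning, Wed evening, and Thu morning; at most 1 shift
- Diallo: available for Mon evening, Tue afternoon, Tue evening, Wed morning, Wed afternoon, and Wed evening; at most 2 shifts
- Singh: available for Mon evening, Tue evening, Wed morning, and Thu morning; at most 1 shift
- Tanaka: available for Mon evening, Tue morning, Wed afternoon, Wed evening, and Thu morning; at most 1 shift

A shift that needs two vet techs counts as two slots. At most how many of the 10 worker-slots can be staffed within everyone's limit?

Total capacity across all vet techs is 2+1+2+1+1 = 7, and 10 slots are needed, so at most 7 can be filled.
An assignment achieving 7: Tue morning→Leclerc+Bakr, Tue afternoon→Leclerc, Tue evening→Diallo, Wed afternoon→Diallo, Wed evening→Tanaka, Thu morning→Singh.
Loads: Leclerc 2/2, Bakr 1/1, Diallo 2/2, Singh 1/1, Tanaka 1/1.

7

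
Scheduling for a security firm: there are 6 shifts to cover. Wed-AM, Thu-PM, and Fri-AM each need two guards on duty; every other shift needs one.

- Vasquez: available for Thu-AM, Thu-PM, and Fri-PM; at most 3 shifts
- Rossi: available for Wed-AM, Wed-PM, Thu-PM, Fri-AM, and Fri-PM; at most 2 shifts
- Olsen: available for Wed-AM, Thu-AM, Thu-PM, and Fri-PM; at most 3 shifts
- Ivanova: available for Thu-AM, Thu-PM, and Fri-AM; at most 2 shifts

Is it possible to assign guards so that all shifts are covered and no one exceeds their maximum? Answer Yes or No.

Total capacity is 10 and 9 slots are needed, so capacity alone doesn't rule it out.
Shifts {Wed-AM, Wed-PM, Fri-AM} need 5 worker-slots in total, but the guards available for any of those shifts (Rossi, Olsen, and Ivanova) can supply at most 4 among them. So no valid schedule exists.

No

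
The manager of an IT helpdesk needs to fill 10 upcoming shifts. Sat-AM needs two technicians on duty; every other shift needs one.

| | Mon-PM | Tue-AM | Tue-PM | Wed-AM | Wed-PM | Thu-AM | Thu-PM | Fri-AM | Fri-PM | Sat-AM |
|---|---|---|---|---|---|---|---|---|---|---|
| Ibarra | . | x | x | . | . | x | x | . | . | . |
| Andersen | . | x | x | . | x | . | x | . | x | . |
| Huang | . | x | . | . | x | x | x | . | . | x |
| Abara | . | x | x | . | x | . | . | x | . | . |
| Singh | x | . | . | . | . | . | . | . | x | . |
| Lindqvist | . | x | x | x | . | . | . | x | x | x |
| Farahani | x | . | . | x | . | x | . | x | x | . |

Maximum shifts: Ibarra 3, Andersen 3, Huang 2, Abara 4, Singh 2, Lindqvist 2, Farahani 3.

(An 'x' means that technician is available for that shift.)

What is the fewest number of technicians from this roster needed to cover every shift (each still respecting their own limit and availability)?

4

11 slots to fill and no one can take more than 4, so at least ⌈11/4⌉ = 3 technicians are needed.
Any 3 technicians together have capacity at most 4+3+3 = 10 < 11 slots, so 3 can never suffice.
Huang, Abara, Lindqvist, and Farahani alone can cover everything: Mon-PM→Farahani, Tue-AM→Abara, Tue-PM→Abara, Wed-AM→Lindqvist, Wed-PM→Abara, Thu-AM→Farahani, Thu-PM→Huang, Fri-AM→Abara, Fri-PM→Farahani, Sat-AM→Huang+Lindqvist.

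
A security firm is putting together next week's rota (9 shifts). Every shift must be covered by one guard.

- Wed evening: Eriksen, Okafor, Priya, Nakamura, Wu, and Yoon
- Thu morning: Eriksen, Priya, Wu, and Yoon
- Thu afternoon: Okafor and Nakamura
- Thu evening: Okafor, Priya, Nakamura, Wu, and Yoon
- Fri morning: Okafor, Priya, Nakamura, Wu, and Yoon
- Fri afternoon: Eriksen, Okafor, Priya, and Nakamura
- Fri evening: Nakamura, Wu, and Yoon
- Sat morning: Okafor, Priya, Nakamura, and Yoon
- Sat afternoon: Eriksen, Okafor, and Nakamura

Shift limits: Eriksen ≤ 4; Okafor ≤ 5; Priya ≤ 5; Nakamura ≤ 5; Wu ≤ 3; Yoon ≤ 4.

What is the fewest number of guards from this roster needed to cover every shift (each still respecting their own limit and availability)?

2

9 slots to fill and no one can take more than 5, so at least ⌈9/5⌉ = 2 guards are needed.
Eriksen and Nakamura alone can cover everything: Wed evening→Eriksen, Thu morning→Eriksen, Thu afternoon→Nakamura, Thu evening→Nakamura, Fri morning→Nakamura, Fri afternoon→Eriksen, Fri evening→Nakamura, Sat morning→Nakamura, Sat afternoon→Eriksen.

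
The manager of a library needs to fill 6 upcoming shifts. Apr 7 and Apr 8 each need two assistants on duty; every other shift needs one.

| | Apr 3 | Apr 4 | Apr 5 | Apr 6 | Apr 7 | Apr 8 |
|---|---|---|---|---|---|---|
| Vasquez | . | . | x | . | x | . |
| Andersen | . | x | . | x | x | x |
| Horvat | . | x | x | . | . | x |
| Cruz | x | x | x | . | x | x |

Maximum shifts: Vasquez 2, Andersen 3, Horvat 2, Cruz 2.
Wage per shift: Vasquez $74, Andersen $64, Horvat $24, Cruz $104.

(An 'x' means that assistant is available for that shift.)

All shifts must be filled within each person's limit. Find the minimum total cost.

Apr 3 can only be covered by Cruz, so that assignment is forced.
Apr 6 can only be covered by Andersen, so that assignment is forced.
Picking the cheapest available assistant for each shift independently would cost $442, but that ignores the shift limits.
An optimal schedule: Apr 3→Cruz, Apr 4→Horvat, Apr 5→Vasquez, Apr 6→Andersen, Apr 7→Andersen+Vasquez, Apr 8→Horvat+Andersen.
Total: 104 + 24 + 74 + 64 + 64 + 74 + 24 + 64 = $492.

$492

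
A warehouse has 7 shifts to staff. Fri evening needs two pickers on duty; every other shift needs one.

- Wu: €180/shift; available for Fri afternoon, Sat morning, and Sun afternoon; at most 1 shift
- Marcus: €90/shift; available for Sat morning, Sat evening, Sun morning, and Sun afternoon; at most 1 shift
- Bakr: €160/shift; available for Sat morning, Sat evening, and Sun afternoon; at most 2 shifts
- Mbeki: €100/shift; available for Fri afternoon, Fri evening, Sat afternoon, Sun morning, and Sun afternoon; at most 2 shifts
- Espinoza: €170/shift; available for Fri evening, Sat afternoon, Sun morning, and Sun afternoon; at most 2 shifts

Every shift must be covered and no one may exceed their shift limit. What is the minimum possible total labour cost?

Fri evening can only be covered by Mbeki and Espinoza, so that assignment is forced.
Picking the cheapest available picker for each shift independently would cost €830, but that ignores the shift limits.
An optimal schedule: Fri afternoon→Wu, Fri evening→Mbeki+Espinoza, Sat morning→Bakr, Sat afternoon→Mbeki, Sat evening→Marcus, Sun morning→Espinoza, Sun afternoon→Bakr.
Total: 180 + 100 + 170 + 160 + 100 + 90 + 170 + 160 = €1130.

€1130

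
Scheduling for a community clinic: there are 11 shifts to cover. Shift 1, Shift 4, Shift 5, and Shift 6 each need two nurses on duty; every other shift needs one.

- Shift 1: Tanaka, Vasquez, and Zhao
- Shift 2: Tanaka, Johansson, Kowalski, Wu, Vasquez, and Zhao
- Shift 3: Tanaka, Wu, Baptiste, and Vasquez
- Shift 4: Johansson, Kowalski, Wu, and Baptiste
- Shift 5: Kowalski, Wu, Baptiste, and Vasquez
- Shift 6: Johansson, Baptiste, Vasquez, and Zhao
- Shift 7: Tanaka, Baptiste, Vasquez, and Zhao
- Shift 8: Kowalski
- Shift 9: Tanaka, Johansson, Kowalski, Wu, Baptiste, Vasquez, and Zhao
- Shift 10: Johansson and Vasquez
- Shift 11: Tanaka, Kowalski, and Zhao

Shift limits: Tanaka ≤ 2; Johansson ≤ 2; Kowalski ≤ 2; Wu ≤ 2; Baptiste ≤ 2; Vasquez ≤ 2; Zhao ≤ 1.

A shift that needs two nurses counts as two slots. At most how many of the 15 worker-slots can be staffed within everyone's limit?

Total capacity across all nurses is 2+2+2+2+2+2+1 = 13, and 15 slots are needed, so at most 13 can be filled.
An assignment achieving 13: Shift 1→Tanaka+Vasquez, Shift 3→Wu, Shift 4→Johansson+Kowalski, Shift 5→Wu+Baptiste, Shift 6→Baptiste+Vasquez, Shift 7→Zhao, Shift 8→Kowalski, Shift 10→Johansson, Shift 11→Tanaka.
Loads: Tanaka 2/2, Johansson 2/2, Kowalski 2/2, Wu 2/2, Baptiste 2/2, Vasquez 2/2, Zhao 1/1.

13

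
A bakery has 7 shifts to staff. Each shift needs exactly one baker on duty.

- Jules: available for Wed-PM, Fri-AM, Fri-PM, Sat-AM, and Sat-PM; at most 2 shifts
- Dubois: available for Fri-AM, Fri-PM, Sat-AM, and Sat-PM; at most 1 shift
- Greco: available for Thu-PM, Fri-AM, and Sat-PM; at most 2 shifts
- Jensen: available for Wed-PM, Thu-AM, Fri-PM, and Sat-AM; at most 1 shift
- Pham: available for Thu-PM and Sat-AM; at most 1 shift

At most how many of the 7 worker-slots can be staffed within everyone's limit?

7

Total capacity across all bakers is 2+1+2+1+1 = 7, and 7 slots are needed, so at most 7 can be filled.
An assignment achieving 7: Wed-PM→Jules, Thu-AM→Jensen, Thu-PM→Greco, Fri-AM→Jules, Fri-PM→Dubois, Sat-AM→Pham, Sat-PM→Greco.
Loads: Jules 2/2, Dubois 1/1, Greco 2/2, Jensen 1/1, Pham 1/1.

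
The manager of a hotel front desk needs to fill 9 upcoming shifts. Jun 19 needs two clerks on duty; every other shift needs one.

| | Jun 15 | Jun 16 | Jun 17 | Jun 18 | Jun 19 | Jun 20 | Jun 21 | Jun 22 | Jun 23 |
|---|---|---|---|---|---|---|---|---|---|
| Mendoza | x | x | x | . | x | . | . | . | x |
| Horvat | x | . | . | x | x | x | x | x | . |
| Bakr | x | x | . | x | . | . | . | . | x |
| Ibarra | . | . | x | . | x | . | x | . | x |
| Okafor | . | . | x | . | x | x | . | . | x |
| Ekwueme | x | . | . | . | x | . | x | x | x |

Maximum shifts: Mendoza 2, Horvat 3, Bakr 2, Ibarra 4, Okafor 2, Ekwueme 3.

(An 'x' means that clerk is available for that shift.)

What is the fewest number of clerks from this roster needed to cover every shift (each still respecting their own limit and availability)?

10 slots to fill and no one can take more than 4, so at least ⌈10/4⌉ = 3 clerks are needed.
No set of 3 clerks can cover every shift (each such set leaves at least one shift with no one available or exceeds a cap).
Mendoza, Horvat, Bakr, and Ibarra alone can cover everything: Jun 15→Bakr, Jun 16→Mendoza, Jun 17→Mendoza, Jun 18→Bakr, Jun 19→Horvat+Ibarra, Jun 20→Horvat, Jun 21→Ibarra, Jun 22→Horvat, Jun 23→Ibarra.

4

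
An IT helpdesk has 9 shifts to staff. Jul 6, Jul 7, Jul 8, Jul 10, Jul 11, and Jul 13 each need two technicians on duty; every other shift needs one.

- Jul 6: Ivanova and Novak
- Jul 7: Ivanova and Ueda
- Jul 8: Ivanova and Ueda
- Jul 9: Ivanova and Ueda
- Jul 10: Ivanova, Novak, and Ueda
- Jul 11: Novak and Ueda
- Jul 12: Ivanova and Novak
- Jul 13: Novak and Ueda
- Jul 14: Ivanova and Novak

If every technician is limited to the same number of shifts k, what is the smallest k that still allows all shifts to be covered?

With 3 technicians and 15 worker-slots to fill, someone must work at least ⌈15/3⌉ = 5 shifts, so k ≥ 5.
k = 5 works: Jul 6→Ivanova+Novak, Jul 7→Ivanova+Ueda, Jul 8→Ivanova+Ueda, Jul 9→Ivanova, Jul 10→Novak+Ueda, Jul 11→Novak+Ueda, Jul 12→Ivanova, Jul 13→Novak+Ueda, Jul 14→Novak.
Loads: Ivanova 5, Novak 5, Ueda 5 — all ≤ 5.

5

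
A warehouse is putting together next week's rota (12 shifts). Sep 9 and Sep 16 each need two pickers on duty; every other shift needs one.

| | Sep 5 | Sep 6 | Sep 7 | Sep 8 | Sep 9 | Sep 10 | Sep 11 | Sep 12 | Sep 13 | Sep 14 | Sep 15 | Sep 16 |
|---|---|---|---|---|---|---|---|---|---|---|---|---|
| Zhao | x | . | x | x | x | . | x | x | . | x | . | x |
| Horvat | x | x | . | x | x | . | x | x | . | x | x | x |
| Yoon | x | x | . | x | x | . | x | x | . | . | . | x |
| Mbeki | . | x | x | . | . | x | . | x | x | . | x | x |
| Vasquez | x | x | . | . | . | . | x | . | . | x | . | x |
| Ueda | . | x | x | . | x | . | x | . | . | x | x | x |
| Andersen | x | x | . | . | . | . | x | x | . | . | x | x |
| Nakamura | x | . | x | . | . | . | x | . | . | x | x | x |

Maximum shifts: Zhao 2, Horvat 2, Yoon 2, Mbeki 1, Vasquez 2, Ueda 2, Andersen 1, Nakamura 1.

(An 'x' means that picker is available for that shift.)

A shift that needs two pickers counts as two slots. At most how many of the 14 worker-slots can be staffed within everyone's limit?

13

Total capacity across all pickers is 2+2+2+1+2+2+1+1 = 13, and 14 slots are needed, so at most 13 can be filled.
An assignment achieving 13: Sep 5→Yoon, Sep 6→Vasquez, Sep 7→Zhao, Sep 8→Zhao, Sep 9→Horvat+Yoon, Sep 10→Mbeki, Sep 11→Ueda, Sep 12→Horvat, Sep 14→Vasquez, Sep 15→Ueda, Sep 16→Andersen+Nakamura.
Loads: Zhao 2/2, Horvat 2/2, Yoon 2/2, Mbeki 1/1, Vasquez 2/2, Ueda 2/2, Andersen 1/1, Nakamura 1/1.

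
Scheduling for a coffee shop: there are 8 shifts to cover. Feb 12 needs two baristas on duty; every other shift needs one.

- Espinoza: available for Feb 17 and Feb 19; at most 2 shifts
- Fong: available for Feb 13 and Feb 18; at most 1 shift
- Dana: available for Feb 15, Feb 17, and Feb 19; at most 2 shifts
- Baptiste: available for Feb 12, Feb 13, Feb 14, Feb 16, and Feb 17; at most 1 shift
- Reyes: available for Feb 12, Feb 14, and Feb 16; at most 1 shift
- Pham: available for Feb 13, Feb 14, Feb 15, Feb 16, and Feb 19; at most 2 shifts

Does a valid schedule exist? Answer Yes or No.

No

Total capacity is 9 and 9 slots are needed, so capacity alone doesn't rule it out.
Shifts {Feb 12, Feb 13, Feb 14, Feb 16, Feb 18} need 6 worker-slots in total, but the baristas available for any of those shifts (Fong, Baptiste, Reyes, and Pham) can supply at most 5 among them. So no valid schedule exists.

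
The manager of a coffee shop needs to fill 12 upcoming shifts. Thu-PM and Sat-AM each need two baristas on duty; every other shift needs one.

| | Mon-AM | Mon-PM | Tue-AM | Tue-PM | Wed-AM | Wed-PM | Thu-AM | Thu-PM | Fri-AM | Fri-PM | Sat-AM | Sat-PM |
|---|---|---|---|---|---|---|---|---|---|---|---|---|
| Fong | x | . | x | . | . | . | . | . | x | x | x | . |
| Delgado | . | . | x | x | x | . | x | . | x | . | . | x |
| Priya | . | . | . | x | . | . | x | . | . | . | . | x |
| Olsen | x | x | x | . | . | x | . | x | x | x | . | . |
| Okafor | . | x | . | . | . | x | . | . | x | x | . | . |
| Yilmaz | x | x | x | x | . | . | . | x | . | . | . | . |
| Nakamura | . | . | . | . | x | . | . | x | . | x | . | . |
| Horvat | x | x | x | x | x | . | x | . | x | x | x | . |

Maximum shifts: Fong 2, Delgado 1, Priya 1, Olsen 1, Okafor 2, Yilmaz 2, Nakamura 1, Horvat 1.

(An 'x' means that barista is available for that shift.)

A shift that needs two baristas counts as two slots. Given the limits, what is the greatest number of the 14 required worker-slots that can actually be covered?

Total capacity across all baristas is 2+1+1+1+2+2+1+1 = 11, and 14 slots are needed, so at most 11 can be filled.
An assignment achieving 11: Mon-AM→Fong, Mon-PM→Okafor, Tue-PM→Yilmaz, Wed-AM→Nakamura, Wed-PM→Olsen, Thu-AM→Priya, Thu-PM→Yilmaz, Fri-AM→Okafor, Sat-AM→Fong+Horvat, Sat-PM→Delgado.
Loads: Fong 2/2, Delgado 1/1, Priya 1/1, Olsen 1/1, Okafor 2/2, Yilmaz 2/2, Nakamura 1/1, Horvat 1/1.

11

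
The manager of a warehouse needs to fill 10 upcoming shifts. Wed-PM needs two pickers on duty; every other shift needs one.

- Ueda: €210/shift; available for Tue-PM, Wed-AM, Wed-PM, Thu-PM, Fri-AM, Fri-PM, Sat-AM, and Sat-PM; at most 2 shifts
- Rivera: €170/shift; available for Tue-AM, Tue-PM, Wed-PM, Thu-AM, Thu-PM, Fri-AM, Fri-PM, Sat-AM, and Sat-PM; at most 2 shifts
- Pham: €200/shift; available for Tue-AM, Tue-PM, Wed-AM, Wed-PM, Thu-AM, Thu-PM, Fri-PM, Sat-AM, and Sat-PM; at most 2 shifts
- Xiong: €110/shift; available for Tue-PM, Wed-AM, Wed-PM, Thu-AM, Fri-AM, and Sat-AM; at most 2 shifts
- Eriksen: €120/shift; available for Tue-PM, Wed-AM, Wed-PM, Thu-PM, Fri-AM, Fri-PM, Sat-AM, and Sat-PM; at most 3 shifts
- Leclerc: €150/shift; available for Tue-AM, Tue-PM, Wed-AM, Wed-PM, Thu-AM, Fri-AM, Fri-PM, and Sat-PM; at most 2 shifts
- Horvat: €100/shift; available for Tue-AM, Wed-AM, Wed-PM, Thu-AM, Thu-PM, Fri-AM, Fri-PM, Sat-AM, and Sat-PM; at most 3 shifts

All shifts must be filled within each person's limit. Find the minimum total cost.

Picking the cheapest available picker for each shift independently would cost €1120, but that ignores the shift limits.
An optimal schedule: Tue-AM→Horvat, Tue-PM→Xiong, Wed-AM→Xiong, Wed-PM→Leclerc+Rivera, Thu-AM→Horvat, Thu-PM→Horvat, Fri-AM→Eriksen, Fri-PM→Eriksen, Sat-AM→Eriksen, Sat-PM→Leclerc.
Total: 100 + 110 + 110 + 150 + 170 + 100 + 100 + 120 + 120 + 120 + 150 = €1350.

€1350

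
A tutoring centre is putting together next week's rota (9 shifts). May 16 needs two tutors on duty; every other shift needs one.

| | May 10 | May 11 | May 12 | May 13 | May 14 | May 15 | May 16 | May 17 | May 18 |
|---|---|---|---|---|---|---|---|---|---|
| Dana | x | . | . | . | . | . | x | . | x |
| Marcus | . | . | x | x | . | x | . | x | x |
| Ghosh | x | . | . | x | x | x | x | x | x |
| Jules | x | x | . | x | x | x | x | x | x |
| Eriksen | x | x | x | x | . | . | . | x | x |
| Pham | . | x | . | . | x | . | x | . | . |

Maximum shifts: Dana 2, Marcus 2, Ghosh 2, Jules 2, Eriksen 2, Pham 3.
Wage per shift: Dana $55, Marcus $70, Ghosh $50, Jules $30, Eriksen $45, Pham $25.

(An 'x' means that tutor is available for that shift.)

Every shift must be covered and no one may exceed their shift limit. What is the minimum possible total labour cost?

Picking the cheapest available tutor for each shift independently would cost $300, but that ignores the shift limits.
An optimal schedule: May 10→Jules, May 11→Pham, May 12→Eriksen, May 13→Eriksen, May 14→Pham, May 15→Jules, May 16→Pham+Dana, May 17→Ghosh, May 18→Ghosh.
Total: 30 + 25 + 45 + 45 + 25 + 30 + 25 + 55 + 50 + 50 = $380.

$380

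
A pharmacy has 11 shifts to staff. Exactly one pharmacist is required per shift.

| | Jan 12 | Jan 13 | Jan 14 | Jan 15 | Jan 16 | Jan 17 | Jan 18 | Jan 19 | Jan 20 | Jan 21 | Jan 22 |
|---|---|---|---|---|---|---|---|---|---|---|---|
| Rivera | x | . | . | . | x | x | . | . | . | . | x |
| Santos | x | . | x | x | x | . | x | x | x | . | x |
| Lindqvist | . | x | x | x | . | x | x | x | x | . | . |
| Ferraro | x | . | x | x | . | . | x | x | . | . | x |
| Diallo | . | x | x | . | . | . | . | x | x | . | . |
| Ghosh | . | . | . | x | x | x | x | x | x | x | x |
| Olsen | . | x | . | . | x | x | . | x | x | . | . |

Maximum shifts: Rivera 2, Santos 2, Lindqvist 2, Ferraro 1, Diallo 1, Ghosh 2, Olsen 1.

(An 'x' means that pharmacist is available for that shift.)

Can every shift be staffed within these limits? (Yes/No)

Yes

Jan 21 can only be covered by Ghosh, so that assignment is forced.
One valid schedule: Jan 12→Rivera, Jan 13→Lindqvist, Jan 14→Santos, Jan 15→Santos, Jan 16→Rivera, Jan 17→Lindqvist, Jan 18→Ferraro, Jan 19→Olsen, Jan 20→Diallo, Jan 21→Ghosh, Jan 22→Ghosh.
Loads: Rivera 2/2, Santos 2/2, Lindqvist 2/2, Ferraro 1/1, Diallo 1/1, Ghosh 2/2, Olsen 1/1 — all within limits.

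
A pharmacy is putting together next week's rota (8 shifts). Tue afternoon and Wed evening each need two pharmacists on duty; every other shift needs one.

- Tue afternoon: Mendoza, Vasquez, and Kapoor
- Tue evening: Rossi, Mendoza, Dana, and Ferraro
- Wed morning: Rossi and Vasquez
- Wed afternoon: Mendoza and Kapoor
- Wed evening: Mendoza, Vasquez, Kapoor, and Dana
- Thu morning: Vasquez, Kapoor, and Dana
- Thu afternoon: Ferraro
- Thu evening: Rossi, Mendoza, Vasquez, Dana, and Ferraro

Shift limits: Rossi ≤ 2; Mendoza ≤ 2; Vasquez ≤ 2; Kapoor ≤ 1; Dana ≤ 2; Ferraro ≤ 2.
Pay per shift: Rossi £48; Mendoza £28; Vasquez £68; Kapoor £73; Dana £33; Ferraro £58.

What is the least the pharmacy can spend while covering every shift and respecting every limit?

£470

Thu afternoon can only be covered by Ferraro, so that assignment is forced.
Picking the cheapest available pharmacist for each shift independently would cost £380, but that ignores the shift limits.
An optimal schedule: Tue afternoon→Mendoza+Vasquez, Tue evening→Rossi, Wed morning→Rossi, Wed afternoon→Mendoza, Wed evening→Dana+Vasquez, Thu morning→Dana, Thu afternoon→Ferraro, Thu evening→Ferraro.
Total: 28 + 68 + 48 + 48 + 28 + 33 + 68 + 33 + 58 + 58 = £470.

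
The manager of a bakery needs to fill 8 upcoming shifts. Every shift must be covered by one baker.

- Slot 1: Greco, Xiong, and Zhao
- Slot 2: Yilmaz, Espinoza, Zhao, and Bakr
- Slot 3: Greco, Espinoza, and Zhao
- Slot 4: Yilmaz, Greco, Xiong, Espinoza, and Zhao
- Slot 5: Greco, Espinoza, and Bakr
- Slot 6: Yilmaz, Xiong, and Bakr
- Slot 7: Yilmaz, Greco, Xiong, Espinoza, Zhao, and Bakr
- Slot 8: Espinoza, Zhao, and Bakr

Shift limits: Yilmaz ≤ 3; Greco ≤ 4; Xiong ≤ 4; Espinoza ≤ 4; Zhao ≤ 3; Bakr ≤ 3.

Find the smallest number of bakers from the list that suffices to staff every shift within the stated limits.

8 slots to fill and no one can take more than 4, so at least ⌈8/4⌉ = 2 bakers are needed.
Xiong and Espinoza alone can cover everything: Slot 1→Xiong, Slot 2→Espinoza, Slot 3→Espinoza, Slot 4→Xiong, Slot 5→Espinoza, Slot 6→Xiong, Slot 7→Xiong, Slot 8→Espinoza.

2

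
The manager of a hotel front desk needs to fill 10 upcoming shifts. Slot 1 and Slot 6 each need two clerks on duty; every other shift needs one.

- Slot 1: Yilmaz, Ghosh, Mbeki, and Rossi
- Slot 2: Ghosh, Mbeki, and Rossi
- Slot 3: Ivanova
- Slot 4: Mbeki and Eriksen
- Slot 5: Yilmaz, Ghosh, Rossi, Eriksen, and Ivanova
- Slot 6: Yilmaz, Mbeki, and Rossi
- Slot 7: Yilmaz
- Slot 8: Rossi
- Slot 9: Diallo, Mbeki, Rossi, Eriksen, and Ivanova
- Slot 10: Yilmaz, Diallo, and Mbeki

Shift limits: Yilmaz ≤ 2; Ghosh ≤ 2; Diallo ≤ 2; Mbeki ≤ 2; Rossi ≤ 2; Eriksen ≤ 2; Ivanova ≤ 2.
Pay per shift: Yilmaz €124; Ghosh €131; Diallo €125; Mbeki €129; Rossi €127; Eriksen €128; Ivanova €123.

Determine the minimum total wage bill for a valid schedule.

€1515

Slot 3 can only be covered by Ivanova, so that assignment is forced.
Slot 7 can only be covered by Yilmaz, so that assignment is forced.
Slot 8 can only be covered by Rossi, so that assignment is forced.
Picking the cheapest available clerk for each shift independently would cost €1501, but that ignores the shift limits.
An optimal schedule: Slot 1→Mbeki+Ghosh, Slot 2→Rossi, Slot 3→Ivanova, Slot 4→Eriksen, Slot 5→Ivanova, Slot 6→Yilmaz+Mbeki, Slot 7→Yilmaz, Slot 8→Rossi, Slot 9→Diallo, Slot 10→Diallo.
Total: 129 + 131 + 127 + 123 + 128 + 123 + 124 + 129 + 124 + 127 + 125 + 125 = €1515.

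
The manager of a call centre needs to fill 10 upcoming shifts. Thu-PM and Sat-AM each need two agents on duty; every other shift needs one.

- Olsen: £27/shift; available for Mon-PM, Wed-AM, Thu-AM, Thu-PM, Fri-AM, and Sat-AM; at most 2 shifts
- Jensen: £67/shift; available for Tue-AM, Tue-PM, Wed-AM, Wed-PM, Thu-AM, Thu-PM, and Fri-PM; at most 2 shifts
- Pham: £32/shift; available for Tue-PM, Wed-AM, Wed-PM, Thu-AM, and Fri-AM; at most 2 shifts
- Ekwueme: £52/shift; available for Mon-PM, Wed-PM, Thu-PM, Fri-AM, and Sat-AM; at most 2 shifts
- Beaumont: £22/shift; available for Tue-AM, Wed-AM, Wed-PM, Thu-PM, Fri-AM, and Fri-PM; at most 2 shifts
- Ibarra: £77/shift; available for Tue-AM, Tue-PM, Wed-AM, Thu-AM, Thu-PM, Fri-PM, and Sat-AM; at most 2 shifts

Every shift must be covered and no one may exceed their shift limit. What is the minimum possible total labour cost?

Picking the cheapest available agent for each shift independently would cost £324, but that ignores the shift limits.
An optimal schedule: Mon-PM→Olsen, Tue-AM→Jensen, Tue-PM→Jensen, Wed-AM→Ibarra, Wed-PM→Pham, Thu-AM→Pham, Thu-PM→Beaumont+Ibarra, Fri-AM→Ekwueme, Fri-PM→Beaumont, Sat-AM→Olsen+Ekwueme.
Total: 27 + 67 + 67 + 77 + 32 + 32 + 22 + 77 + 52 + 22 + 27 + 52 = £554.

£554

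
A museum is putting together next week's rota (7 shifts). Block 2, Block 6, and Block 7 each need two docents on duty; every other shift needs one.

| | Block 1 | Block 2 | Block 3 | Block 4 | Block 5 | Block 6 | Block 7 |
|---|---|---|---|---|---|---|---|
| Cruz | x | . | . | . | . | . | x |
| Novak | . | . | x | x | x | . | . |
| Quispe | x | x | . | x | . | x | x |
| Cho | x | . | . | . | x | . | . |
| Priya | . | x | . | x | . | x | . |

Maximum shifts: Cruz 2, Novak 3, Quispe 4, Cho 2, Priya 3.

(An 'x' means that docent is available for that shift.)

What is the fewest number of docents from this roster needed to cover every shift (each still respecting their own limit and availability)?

4

10 slots to fill and no one can take more than 4, so at least ⌈10/4⌉ = 3 docents are needed.
Shifts {Block 2, Block 3, Block 7} need 5 slots, but among the docents available for them (Cruz, Novak, Quispe, and Priya) any 3 together supply at most 4. So 3 docents are not enough.
Cruz, Novak, Quispe, and Priya alone can cover everything: Block 1→Cruz, Block 2→Quispe+Priya, Block 3→Novak, Block 4→Novak, Block 5→Novak, Block 6→Quispe+Priya, Block 7→Cruz+Quispe.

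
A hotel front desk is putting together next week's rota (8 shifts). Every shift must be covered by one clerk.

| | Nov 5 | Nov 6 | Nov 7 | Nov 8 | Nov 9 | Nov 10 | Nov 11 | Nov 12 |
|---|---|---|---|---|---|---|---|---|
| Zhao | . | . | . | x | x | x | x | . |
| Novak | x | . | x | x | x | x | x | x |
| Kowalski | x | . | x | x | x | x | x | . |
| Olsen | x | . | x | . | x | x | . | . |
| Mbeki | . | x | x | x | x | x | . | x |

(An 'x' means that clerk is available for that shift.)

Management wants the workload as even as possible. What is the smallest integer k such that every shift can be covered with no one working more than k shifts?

With 5 clerks and 8 worker-slots to fill, someone must work at least ⌈8/5⌉ = 2 shifts, so k ≥ 2.
k = 2 works: Nov 5→Novak, Nov 6→Mbeki, Nov 7→Kowalski, Nov 8→Zhao, Nov 9→Kowalski, Nov 10→Olsen, Nov 11→Zhao, Nov 12→Novak.
Loads: Zhao 2, Novak 2, Kowalski 2, Olsen 1, Mbeki 1 — all ≤ 2.

2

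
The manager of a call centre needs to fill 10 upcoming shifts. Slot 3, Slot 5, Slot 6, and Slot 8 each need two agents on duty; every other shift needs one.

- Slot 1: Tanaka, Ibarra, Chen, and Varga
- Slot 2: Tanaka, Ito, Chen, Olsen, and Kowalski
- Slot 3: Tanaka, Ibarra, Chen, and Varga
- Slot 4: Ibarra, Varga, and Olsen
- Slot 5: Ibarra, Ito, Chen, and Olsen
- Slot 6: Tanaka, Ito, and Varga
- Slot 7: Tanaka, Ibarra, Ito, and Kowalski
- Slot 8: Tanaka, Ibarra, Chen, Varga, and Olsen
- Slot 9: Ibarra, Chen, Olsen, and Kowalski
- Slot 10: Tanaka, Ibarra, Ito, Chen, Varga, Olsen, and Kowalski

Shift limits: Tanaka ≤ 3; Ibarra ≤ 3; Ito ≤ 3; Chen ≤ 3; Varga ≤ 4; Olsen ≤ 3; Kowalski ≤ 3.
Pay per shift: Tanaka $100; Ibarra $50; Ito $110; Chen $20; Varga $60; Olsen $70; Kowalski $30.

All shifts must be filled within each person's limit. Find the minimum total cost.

$640

Picking the cheapest available agent for each shift independently would cost $530, but that ignores the shift limits.
An optimal schedule: Slot 1→Chen, Slot 2→Kowalski, Slot 3→Chen+Varga, Slot 4→Ibarra, Slot 5→Chen+Ibarra, Slot 6→Varga+Tanaka, Slot 7→Kowalski, Slot 8→Ibarra+Varga, Slot 9→Kowalski, Slot 10→Varga.
Total: 20 + 30 + 20 + 60 + 50 + 20 + 50 + 60 + 100 + 30 + 50 + 60 + 30 + 60 = $640.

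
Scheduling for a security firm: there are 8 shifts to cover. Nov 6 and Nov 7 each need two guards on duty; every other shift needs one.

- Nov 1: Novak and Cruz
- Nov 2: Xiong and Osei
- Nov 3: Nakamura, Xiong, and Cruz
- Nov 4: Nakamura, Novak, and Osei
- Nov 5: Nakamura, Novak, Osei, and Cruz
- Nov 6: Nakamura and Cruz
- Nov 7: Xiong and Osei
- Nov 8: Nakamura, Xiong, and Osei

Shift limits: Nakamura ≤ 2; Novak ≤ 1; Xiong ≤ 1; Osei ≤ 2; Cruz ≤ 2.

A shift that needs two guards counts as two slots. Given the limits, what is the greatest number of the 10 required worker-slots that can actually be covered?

Total capacity across all guards is 2+1+1+2+2 = 8, and 10 slots are needed, so at most 8 can be filled.
An assignment achieving 8: Nov 1→Novak, Nov 2→Xiong, Nov 3→Nakamura, Nov 4→Osei, Nov 5→Cruz, Nov 6→Nakamura+Cruz, Nov 7→Osei.
Loads: Nakamura 2/2, Novak 1/1, Xiong 1/1, Osei 2/2, Cruz 2/2.

8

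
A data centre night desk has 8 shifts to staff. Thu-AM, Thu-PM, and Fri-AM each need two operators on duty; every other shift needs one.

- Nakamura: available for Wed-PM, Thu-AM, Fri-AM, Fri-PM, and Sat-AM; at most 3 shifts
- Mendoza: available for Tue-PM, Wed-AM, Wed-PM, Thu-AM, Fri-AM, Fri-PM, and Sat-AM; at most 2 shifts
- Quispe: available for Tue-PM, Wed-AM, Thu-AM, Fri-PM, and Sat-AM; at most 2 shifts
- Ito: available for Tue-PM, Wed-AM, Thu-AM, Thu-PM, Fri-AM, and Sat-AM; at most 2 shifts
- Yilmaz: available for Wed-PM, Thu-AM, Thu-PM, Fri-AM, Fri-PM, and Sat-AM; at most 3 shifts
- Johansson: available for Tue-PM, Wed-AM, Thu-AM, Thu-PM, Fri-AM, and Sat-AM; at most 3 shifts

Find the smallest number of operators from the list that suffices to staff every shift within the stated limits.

4

11 slots to fill and no one can take more than 3, so at least ⌈11/3⌉ = 4 operators are needed.
Nakamura, Mendoza, Yilmaz, and Johansson alone can cover everything: Tue-PM→Mendoza, Wed-AM→Mendoza, Wed-PM→Nakamura, Thu-AM→Yilmaz+Johansson, Thu-PM→Yilmaz+Johansson, Fri-AM→Yilmaz+Johansson, Fri-PM→Nakamura, Sat-AM→Nakamura.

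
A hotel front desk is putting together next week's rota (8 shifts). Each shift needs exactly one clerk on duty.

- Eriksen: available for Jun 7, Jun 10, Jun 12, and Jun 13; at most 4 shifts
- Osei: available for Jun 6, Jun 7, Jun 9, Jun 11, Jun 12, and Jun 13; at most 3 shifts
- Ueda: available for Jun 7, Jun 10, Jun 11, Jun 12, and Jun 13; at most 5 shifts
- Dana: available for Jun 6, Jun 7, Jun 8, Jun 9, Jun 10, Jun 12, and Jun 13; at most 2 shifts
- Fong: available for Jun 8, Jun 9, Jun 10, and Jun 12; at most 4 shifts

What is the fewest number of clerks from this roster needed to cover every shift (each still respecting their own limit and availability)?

8 slots to fill and no one can take more than 5, so at least ⌈8/5⌉ = 2 clerks are needed.
No set of 2 clerks can cover every shift (each such set leaves at least one shift with no one available or exceeds a cap).
Eriksen, Osei, and Dana alone can cover everything: Jun 6→Osei, Jun 7→Eriksen, Jun 8→Dana, Jun 9→Osei, Jun 10→Eriksen, Jun 11→Osei, Jun 12→Eriksen, Jun 13→Eriksen.

3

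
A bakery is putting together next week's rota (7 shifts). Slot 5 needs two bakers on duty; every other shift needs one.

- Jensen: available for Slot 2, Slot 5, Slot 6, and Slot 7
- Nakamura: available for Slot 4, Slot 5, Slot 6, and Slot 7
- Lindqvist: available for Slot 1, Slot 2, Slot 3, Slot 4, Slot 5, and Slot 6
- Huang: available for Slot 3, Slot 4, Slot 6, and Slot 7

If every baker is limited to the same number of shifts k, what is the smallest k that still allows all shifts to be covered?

2

With 4 bakers and 8 worker-slots to fill, someone must work at least ⌈8/4⌉ = 2 shifts, so k ≥ 2.
k = 2 works: Slot 1→Lindqvist, Slot 2→Jensen, Slot 3→Lindqvist, Slot 4→Nakamura, Slot 5→Jensen+Nakamura, Slot 6→Huang, Slot 7→Huang.
Loads: Jensen 2, Nakamura 2, Lindqvist 2, Huang 2 — all ≤ 2.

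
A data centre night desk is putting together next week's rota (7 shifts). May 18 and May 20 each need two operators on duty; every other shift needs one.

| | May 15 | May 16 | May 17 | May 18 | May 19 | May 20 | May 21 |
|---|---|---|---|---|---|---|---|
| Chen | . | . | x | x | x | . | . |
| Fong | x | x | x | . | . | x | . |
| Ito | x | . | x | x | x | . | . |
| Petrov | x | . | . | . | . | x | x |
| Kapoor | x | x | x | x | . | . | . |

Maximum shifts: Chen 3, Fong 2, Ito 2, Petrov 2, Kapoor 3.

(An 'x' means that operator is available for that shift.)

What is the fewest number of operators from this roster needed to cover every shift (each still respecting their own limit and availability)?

4

9 slots to fill and no one can take more than 3, so at least ⌈9/3⌉ = 3 operators are needed.
Any 3 operators together have capacity at most 3+3+2 = 8 < 9 slots, so 3 can never suffice.
Chen, Fong, Ito, and Petrov alone can cover everything: May 15→Ito, May 16→Fong, May 17→Chen, May 18→Chen+Ito, May 19→Chen, May 20→Fong+Petrov, May 21→Petrov.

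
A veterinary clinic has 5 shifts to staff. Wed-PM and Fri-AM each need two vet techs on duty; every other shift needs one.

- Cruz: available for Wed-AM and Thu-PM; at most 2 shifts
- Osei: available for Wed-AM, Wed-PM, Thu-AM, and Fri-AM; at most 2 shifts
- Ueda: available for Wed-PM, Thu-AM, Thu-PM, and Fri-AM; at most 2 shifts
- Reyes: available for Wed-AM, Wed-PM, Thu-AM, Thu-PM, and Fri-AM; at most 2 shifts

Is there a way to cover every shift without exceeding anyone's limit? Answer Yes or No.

One valid schedule: Wed-AM→Cruz, Wed-PM→Osei+Ueda, Thu-AM→Osei, Thu-PM→Cruz, Fri-AM→Ueda+Reyes.
Loads: Cruz 2/2, Osei 2/2, Ueda 2/2, Reyes 1/2 — all within limits.

Yes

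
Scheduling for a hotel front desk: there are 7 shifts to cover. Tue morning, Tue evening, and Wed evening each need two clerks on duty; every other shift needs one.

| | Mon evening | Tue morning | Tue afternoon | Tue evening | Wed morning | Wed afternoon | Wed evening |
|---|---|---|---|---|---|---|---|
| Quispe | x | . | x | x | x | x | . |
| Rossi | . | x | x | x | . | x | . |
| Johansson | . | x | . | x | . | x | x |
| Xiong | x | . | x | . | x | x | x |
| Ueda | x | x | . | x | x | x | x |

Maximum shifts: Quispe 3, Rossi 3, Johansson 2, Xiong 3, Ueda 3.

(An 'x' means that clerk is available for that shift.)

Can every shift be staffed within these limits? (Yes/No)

One valid schedule: Mon evening→Quispe, Tue morning→Rossi+Johansson, Tue afternoon→Quispe, Tue evening→Rossi+Ueda, Wed morning→Quispe, Wed afternoon→Rossi, Wed evening→Johansson+Xiong.
Loads: Quispe 3/3, Rossi 3/3, Johansson 2/2, Xiong 1/3, Ueda 1/3 — all within limits.

Yes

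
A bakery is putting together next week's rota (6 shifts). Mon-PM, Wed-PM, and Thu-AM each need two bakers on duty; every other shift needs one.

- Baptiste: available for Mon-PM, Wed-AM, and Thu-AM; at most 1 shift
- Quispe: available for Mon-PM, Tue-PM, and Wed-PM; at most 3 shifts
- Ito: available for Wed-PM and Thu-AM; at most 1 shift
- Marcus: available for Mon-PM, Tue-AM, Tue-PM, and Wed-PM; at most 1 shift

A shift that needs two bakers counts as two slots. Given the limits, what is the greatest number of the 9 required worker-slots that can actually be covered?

Total capacity across all bakers is 1+3+1+1 = 6, and 9 slots are needed, so at most 6 can be filled.
An assignment achieving 6: Mon-PM→Quispe, Tue-AM→Marcus, Tue-PM→Quispe, Wed-AM→Baptiste, Wed-PM→Quispe, Thu-AM→Ito.
Loads: Baptiste 1/1, Quispe 3/3, Ito 1/1, Marcus 1/1.

6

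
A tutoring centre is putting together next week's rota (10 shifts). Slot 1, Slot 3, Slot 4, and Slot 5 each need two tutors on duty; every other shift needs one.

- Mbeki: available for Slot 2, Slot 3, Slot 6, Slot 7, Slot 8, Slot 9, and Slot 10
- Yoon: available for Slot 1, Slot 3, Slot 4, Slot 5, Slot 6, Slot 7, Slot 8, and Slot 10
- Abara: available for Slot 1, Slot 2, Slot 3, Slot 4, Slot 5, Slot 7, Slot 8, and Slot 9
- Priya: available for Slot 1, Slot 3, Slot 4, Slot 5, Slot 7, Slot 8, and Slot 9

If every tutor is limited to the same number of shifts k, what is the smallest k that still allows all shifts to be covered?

4

With 4 tutors and 14 worker-slots to fill, someone must work at least ⌈14/4⌉ = 4 shifts, so k ≥ 4.
k = 4 works: Slot 1→Yoon+Abara, Slot 2→Mbeki, Slot 3→Abara+Priya, Slot 4→Yoon+Abara, Slot 5→Yoon+Abara, Slot 6→Mbeki, Slot 7→Yoon, Slot 8→Priya, Slot 9→Mbeki, Slot 10→Mbeki.
Loads: Mbeki 4, Yoon 4, Abara 4, Priya 2 — all ≤ 4.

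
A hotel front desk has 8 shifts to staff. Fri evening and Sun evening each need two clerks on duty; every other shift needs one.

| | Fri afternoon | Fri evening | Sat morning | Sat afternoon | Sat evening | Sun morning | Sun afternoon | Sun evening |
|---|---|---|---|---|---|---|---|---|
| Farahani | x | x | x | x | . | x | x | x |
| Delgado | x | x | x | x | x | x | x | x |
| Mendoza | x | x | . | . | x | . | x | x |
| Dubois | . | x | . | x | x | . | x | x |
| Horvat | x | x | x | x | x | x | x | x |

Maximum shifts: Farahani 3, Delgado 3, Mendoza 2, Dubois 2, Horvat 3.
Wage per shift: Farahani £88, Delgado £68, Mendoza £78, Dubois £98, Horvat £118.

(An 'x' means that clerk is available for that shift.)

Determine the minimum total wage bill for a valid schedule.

Picking the cheapest available clerk for each shift independently would cost £700, but that ignores the shift limits.
An optimal schedule: Fri afternoon→Farahani, Fri evening→Mendoza+Dubois, Sat morning→Farahani, Sat afternoon→Delgado, Sat evening→Delgado, Sun morning→Farahani, Sun afternoon→Delgado, Sun evening→Mendoza+Dubois.
Total: 88 + 78 + 98 + 88 + 68 + 68 + 88 + 68 + 78 + 98 = £820.

£820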